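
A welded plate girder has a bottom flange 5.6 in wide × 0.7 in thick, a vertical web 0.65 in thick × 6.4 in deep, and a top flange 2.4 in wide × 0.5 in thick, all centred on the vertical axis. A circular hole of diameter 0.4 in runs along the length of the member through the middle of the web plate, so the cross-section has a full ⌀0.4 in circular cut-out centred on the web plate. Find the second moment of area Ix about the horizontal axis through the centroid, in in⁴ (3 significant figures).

Ix ≈ 67.6 in⁴

Treat the section as a set of non-overlapping primitives; coordinates are from the bounding-box lower-left.
Bottom plate: 5.6 × 0.7, A = 3.92 in², y = 0.35 in, Ī = 0.16007 in⁴.
Web plate: 0.65 × 6.4, A = 4.16 in², y = 3.9 in, Ī = 14.199 in⁴.
Top plate: 2.4 × 0.5, A = 1.2 in², y = 7.35 in, Ī = 0.025 in⁴.
Hole (subtracted): ⌀0.4, A = 0.12566 in², y = 3.9 in, Ī = 0.0012566 in⁴.
Centroid: ȳ = ΣA·y / ΣA = 2.8321 in.
Transfer each piece to the horizontal axis through the centroid using Ī + A·d² with d = y − 2.8321:
  bottom plate: d = -2.4821 in → contributes +24.31 in⁴
  web plate: d = 1.0679 in → contributes +18.944 in⁴
  top plate: d = 4.5179 in → contributes +24.519 in⁴
  hole: d = 1.0679 in → contributes −0.14457 in⁴
Total I = 67.628 in⁴.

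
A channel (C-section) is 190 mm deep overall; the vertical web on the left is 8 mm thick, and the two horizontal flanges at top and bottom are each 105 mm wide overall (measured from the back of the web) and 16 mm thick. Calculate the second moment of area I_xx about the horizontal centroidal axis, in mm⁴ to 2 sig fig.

I_xx ≈ 2.8 × 10⁷ mm⁴

Decompose the section into non-overlapping parts with the origin at the bottom-left of its bounding rectangle.
Web: 8 × 190, A = 1 520 mm², y = 95 mm, Ī = 4 572 667 mm⁴.
Top flange (beyond web): 97 × 16, A = 1 552 mm², y = 182 mm, Ī = 33 109 mm⁴.
Bottom flange (beyond web): 97 × 16, A = 1 552 mm², y = 8 mm, Ī = 33 109 mm⁴.
By symmetry the centroid is at mid-height, ȳ = 95 mm.
Transfer each piece to the horizontal centroidal axis using Ī + A·d² with d = y − 95:
  web: d = 0 mm → contributes +4 572 667 mm⁴
  top flange (beyond web): d = 87 mm → contributes +11 780 197 mm⁴
  bottom flange (beyond web): d = -87 mm → contributes +11 780 197 mm⁴
Total I = 28 133 061 mm⁴.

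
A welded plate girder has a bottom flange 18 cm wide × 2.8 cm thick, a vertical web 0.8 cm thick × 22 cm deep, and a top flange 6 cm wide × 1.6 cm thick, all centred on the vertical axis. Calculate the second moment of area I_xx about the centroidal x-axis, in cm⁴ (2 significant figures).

I_xx ≈ 6500 cm⁴

Treat the section as a set of non-overlapping primitives; coordinates are from the bounding-box lower-left.
Bottom plate: 18 × 2.8, A = 50.4 cm², y = 1.4 cm, Ī = 32.93 cm⁴.
Web plate: 0.8 × 22, A = 17.6 cm², y = 13.8 cm, Ī = 709.9 cm⁴.
Top plate: 6 × 1.6, A = 9.6 cm², y = 25.6 cm, Ī = 2.048 cm⁴.
Centroid: ȳ = ΣA·y / ΣA = 7.206 cm.
Transfer each piece to the centroidal x-axis using Ī + A·d² with d = y − 7.206:
  bottom plate: d = -5.806 cm → contributes +1 732 cm⁴
  web plate: d = 6.594 cm → contributes +1 475 cm⁴
  top plate: d = 18.39 cm → contributes +3 250 cm⁴
Total I = 6 457 cm⁴.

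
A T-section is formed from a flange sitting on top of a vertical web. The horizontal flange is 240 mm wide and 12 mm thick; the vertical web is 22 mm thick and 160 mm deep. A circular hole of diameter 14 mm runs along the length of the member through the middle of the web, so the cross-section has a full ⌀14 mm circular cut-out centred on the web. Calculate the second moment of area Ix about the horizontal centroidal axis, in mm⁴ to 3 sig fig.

Decompose the section into non-overlapping parts with the origin at the bottom-left of its bounding rectangle.
Flange: 240 × 12, A = 2 880 mm², y = 166 mm, Ī = 34 560 mm⁴.
Web: 22 × 160, A = 3 520 mm², y = 80 mm, Ī = 7 509 333 mm⁴.
Hole (subtracted): ⌀14, A = 153.94 mm², y = 80 mm, Ī = 1885.7 mm⁴.
Centroid: ȳ = ΣA·y / ΣA = 119.65 mm.
Transfer each piece to the horizontal centroidal axis using Ī + A·d² with d = y − 119.65:
  flange: d = 46.346 mm → contributes +6 220 718 mm⁴
  web: d = -39.654 mm → contributes +13 044 261 mm⁴
  hole: d = -39.654 mm → contributes −243 941 mm⁴
Total I = 19 021 038 mm⁴.

Ix ≈ 1.90 × 10⁷ mm⁴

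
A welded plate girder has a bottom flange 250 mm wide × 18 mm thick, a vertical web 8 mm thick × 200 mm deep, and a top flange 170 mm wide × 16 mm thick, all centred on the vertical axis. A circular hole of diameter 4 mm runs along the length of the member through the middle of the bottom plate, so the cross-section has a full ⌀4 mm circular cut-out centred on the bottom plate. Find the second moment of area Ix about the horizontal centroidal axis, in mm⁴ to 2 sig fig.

Ix ≈ 8.6 × 10⁷ mm⁴

Break the section into simple shapes (no overlaps), measuring from the bottom-left corner of the bounding box.
Bottom plate: 250 × 18, A = 4 500 mm², y = 9 mm, Ī = 121 500 mm⁴.
Web plate: 8 × 200, A = 1 600 mm², y = 118 mm, Ī = 5 333 333 mm⁴.
Top plate: 170 × 16, A = 2 720 mm², y = 226 mm, Ī = 58 027 mm⁴.
Hole (subtracted): ⌀4, A = 12.57 mm², y = 9 mm, Ī = 12.57 mm⁴.
Centroid: ȳ = ΣA·y / ΣA = 95.82 mm.
Transfer each piece to the horizontal centroidal axis using Ī + A·d² with d = y − 95.82:
  bottom plate: d = -86.82 mm → contributes +34 039 308 mm⁴
  web plate: d = 22.18 mm → contributes +6 120 630 mm⁴
  top plate: d = 130.2 mm → contributes +46 155 131 mm⁴
  hole: d = -86.82 mm → contributes −94 729 mm⁴
Total I = 86 220 339 mm⁴.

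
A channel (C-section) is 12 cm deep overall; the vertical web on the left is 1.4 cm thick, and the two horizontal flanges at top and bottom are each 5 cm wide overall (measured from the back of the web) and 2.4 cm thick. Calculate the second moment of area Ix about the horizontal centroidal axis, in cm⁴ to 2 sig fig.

Ix ≈ 610 cm⁴

Split into non-overlapping primitives; take the origin at the lower-left of the bounding box.
Web: 1.4 × 12, A = 16.8 cm², y = 6 cm, Ī = 201.6 cm⁴.
Top flange (beyond web): 3.6 × 2.4, A = 8.64 cm², y = 10.8 cm, Ī = 4.147 cm⁴.
Bottom flange (beyond web): 3.6 × 2.4, A = 8.64 cm², y = 1.2 cm, Ī = 4.147 cm⁴.
By symmetry the centroid is at mid-height, ȳ = 6 cm.
Transfer each piece to the horizontal centroidal axis using Ī + A·d² with d = y − 6:
  web: d = 0 cm → contributes +201.6 cm⁴
  top flange (beyond web): d = 4.8 cm → contributes +203.2 cm⁴
  bottom flange (beyond web): d = -4.8 cm → contributes +203.2 cm⁴
Total I = 608 cm⁴.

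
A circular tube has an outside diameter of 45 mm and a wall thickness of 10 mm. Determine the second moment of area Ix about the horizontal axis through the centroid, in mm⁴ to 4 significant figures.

Break the section into simple shapes (no overlaps), measuring from the bottom-left corner of the bounding box.
Outer circle: ⌀45, A = 1590.43 mm², y = 22.5 mm, Ī = 201 289 mm⁴.
Bore (subtracted): ⌀25, A = 490.874 mm², y = 22.5 mm, Ī = 19174.8 mm⁴.
By symmetry the centroid is at mid-height, ȳ = 22.5 mm.
All pieces are centred on the horizontal axis through the centroid, so I = ΣĪ (holes subtracted) = 182 114 mm⁴.

Ix ≈ 1.821 × 10⁵ mm⁴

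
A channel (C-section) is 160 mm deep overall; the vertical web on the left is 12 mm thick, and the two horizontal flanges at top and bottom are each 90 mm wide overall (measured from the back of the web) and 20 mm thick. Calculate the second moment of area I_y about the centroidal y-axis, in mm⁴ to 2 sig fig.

I_y ≈ 4.0 × 10⁶ mm⁴

Break the section into simple shapes (no overlaps), measuring from the bottom-left corner of the bounding box.
Web: 12 × 160, A = 1 920 mm², x = 6 mm, Ī = 23 040 mm⁴.
Top flange (beyond web): 78 × 20, A = 1 560 mm², x = 51 mm, Ī = 790 920 mm⁴.
Bottom flange (beyond web): 78 × 20, A = 1 560 mm², x = 51 mm, Ī = 790 920 mm⁴.
Centroid: x̄ = ΣA·x / ΣA = 33.86 mm.
Transfer each piece to the centroidal y-axis using Ī + A·d² with d = x − 33.86:
  web: d = -27.86 mm → contributes +1 512 999 mm⁴
  top flange (beyond web): d = 17.14 mm → contributes +1 249 369 mm⁴
  bottom flange (beyond web): d = 17.14 mm → contributes +1 249 369 mm⁴
Total I = 4 011 737 mm⁴.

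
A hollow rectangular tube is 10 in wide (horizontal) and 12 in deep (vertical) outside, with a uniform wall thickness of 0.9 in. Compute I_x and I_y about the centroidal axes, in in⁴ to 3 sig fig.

I_x ≈ 715 in⁴, I_y ≈ 531 in⁴

Treat the section as a set of non-overlapping primitives; coordinates are from the bounding-box lower-left.
Outer rectangle: 10 × 12, A = 120 in², y = 6 in, Ī = 1 440 in⁴.
Inner void (subtracted): 8.2 × 10.2, A = 83.64 in², y = 6 in, Ī = 725.16 in⁴.
By symmetry the centroid is at mid-height, ȳ = 6 in.
All pieces are centred on the centroidal x-axis, so I = ΣĪ (holes subtracted) = 714.84 in⁴.
Repeating about the centroidal y-axis gives I_y = 531.34 in⁴.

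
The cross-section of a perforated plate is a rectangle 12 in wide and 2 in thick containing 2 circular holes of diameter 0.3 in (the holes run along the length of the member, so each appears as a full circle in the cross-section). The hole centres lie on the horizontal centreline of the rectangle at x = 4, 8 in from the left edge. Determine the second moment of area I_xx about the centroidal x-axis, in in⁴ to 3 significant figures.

I_xx ≈ 8.00 in⁴

Break the section into simple shapes (no overlaps), measuring from the bottom-left corner of the bounding box.
Plate: 12 × 2, A = 24 in², y = 1 in, Ī = 8 in⁴.
Hole 1 (subtracted): ⌀0.3, A = 0.070686 in², y = 1 in, Ī = 0.00039761 in⁴.
Hole 2 (subtracted): ⌀0.3, A = 0.070686 in², y = 1 in, Ī = 0.00039761 in⁴.
By symmetry the centroid is at mid-height, ȳ = 1 in.
All pieces are centred on the centroidal x-axis, so I = ΣĪ (holes subtracted) = 7.9992 in⁴.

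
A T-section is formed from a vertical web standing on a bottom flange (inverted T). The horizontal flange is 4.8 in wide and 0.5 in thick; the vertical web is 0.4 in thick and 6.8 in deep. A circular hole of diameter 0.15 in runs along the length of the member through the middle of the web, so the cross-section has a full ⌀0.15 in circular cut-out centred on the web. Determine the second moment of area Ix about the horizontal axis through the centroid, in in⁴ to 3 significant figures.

Ix ≈ 27.5 in⁴

Decompose the section into non-overlapping parts with the origin at the bottom-left of its bounding rectangle.
Flange: 4.8 × 0.5, A = 2.4 in², y = 0.25 in, Ī = 0.05 in⁴.
Web: 0.4 × 6.8, A = 2.72 in², y = 3.9 in, Ī = 10.481 in⁴.
Hole (subtracted): ⌀0.15, A = 0.017671 in², y = 3.9 in, Ī = 0.00002485 in⁴.
Centroid: ȳ = ΣA·y / ΣA = 2.1831 in.
Transfer each piece to the horizontal axis through the centroid using Ī + A·d² with d = y − 2.1831:
  flange: d = -1.9331 in → contributes +9.0188 in⁴
  web: d = 1.7169 in → contributes +18.499 in⁴
  hole: d = 1.7169 in → contributes −0.052114 in⁴
Total I = 27.465 in⁴.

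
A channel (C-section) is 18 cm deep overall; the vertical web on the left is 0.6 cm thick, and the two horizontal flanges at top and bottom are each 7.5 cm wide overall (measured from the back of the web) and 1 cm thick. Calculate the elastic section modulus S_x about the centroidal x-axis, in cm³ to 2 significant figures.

Split into non-overlapping primitives; take the origin at the lower-left of the bounding box.
Web: 0.6 × 18, A = 10.8 cm², y = 9 cm, Ī = 291.6 cm⁴.
Top flange (beyond web): 6.9 × 1, A = 6.9 cm², y = 17.5 cm, Ī = 0.575 cm⁴.
Bottom flange (beyond web): 6.9 × 1, A = 6.9 cm², y = 0.5 cm, Ī = 0.575 cm⁴.
By symmetry the centroid is at mid-height, ȳ = 9 cm.
Transfer each piece to the centroidal x-axis using Ī + A·d² with d = y − 9:
  web: d = 0 cm → contributes +291.6 cm⁴
  top flange (beyond web): d = 8.5 cm → contributes +499.1 cm⁴
  bottom flange (beyond web): d = -8.5 cm → contributes +499.1 cm⁴
Total I = 1 290 cm⁴.
Extreme fibre distance c = 9 cm; S = I/c = 143.3 cm³.

S_x ≈ 140 cm³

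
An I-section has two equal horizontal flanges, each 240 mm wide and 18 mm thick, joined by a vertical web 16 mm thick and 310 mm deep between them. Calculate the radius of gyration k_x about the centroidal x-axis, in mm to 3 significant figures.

Decompose the section into non-overlapping parts with the origin at the bottom-left of its bounding rectangle.
Bottom flange: 240 × 18, A = 4 320 mm², y = 9 mm, Ī = 116 640 mm⁴.
Web: 16 × 310, A = 4 960 mm², y = 173 mm, Ī = 39 721 333 mm⁴.
Top flange: 240 × 18, A = 4 320 mm², y = 337 mm, Ī = 116 640 mm⁴.
By symmetry the centroid is at mid-height, ȳ = 173 mm.
Transfer each piece to the centroidal x-axis using Ī + A·d² with d = y − 173:
  bottom flange: d = -164 mm → contributes +116 307 360 mm⁴
  web: d = 0 mm → contributes +39 721 333 mm⁴
  top flange: d = 164 mm → contributes +116 307 360 mm⁴
Total I = 272 336 053 mm⁴.
Radius of gyration: k = √(I/A) = √(272 336 053 / 13 600) = 141.51 mm.

k_x ≈ 142 mm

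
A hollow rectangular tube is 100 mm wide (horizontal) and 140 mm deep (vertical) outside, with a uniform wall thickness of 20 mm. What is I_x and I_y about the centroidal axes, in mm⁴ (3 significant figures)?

I_x ≈ 1.79 × 10⁷ mm⁴, I_y ≈ 9.87 × 10⁶ mm⁴

Decompose the section into non-overlapping parts with the origin at the bottom-left of its bounding rectangle.
Outer rectangle: 100 × 140, A = 14 000 mm², y = 70 mm, Ī = 22 866 667 mm⁴.
Inner void (subtracted): 60 × 100, A = 6 000 mm², y = 70 mm, Ī = 5 000 000 mm⁴.
By symmetry the centroid is at mid-height, ȳ = 70 mm.
All pieces are centred on the centroidal x-axis, so I = ΣĪ (holes subtracted) = 17 866 667 mm⁴.
Repeating about the centroidal y-axis gives I_y = 9 866 667 mm⁴.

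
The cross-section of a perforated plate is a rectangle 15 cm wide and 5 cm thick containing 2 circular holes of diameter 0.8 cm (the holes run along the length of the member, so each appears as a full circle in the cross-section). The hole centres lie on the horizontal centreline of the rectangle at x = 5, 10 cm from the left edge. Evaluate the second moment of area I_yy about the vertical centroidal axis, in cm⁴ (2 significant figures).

Break the section into simple shapes (no overlaps), measuring from the bottom-left corner of the bounding box.
Plate: 15 × 5, A = 75 cm², x = 7.5 cm, Ī = 1 406 cm⁴.
Hole 1 (subtracted): ⌀0.8, A = 0.5027 cm², x = 5 cm, Ī = 0.02011 cm⁴.
Hole 2 (subtracted): ⌀0.8, A = 0.5027 cm², x = 10 cm, Ī = 0.02011 cm⁴.
By symmetry the centroid is at mid-width, x̄ = 7.5 cm.
Transfer each piece to the vertical centroidal axis using Ī + A·d² with d = x − 7.5:
  plate: d = 0 cm → contributes +1 406 cm⁴
  hole 1: d = -2.5 cm → contributes −3.162 cm⁴
  hole 2: d = 2.5 cm → contributes −3.162 cm⁴
Total I = 1 400 cm⁴.

I_yy ≈ 1400 cm⁴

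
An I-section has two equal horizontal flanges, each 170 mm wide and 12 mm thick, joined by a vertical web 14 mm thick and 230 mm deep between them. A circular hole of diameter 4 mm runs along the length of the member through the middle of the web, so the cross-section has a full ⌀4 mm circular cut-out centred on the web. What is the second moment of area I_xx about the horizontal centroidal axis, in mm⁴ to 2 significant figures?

I_xx ≈ 7.4 × 10⁷ mm⁴

Decompose the section into non-overlapping parts with the origin at the bottom-left of its bounding rectangle.
Bottom flange: 170 × 12, A = 2 040 mm², y = 6 mm, Ī = 24 480 mm⁴.
Web: 14 × 230, A = 3 220 mm², y = 127 mm, Ī = 14 194 833 mm⁴.
Top flange: 170 × 12, A = 2 040 mm², y = 248 mm, Ī = 24 480 mm⁴.
Hole (subtracted): ⌀4, A = 12.57 mm², y = 127 mm, Ī = 12.57 mm⁴.
By symmetry the centroid is at mid-height, ȳ = 127 mm.
Transfer each piece to the horizontal centroidal axis using Ī + A·d² with d = y − 127:
  bottom flange: d = -121 mm → contributes +29 892 120 mm⁴
  web: d = 0 mm → contributes +14 194 833 mm⁴
  top flange: d = 121 mm → contributes +29 892 120 mm⁴
  hole: d = 0 mm → contributes −12.57 mm⁴
Total I = 73 979 061 mm⁴.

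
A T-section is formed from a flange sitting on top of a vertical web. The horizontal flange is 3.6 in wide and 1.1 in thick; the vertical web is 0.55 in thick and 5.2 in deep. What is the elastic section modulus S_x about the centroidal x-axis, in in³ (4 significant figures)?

Split into non-overlapping primitives; take the origin at the lower-left of the bounding box.
Flange: 3.6 × 1.1, A = 3.96 in², y = 5.75 in, Ī = 0.3993 in⁴.
Web: 0.55 × 5.2, A = 2.86 in², y = 2.6 in, Ī = 6.44453 in⁴.
Centroid: ȳ = ΣA·y / ΣA = 4.42903 in.
Transfer each piece to the centroidal x-axis using Ī + A·d² with d = y − 4.42903:
  flange: d = 1.32097 in → contributes +7.30932 in⁴
  web: d = -1.82903 in → contributes +16.0123 in⁴
Total I = 23.3216 in⁴.
Extreme fibre distance c = 4.42903 in; S = I/c = 5.26562 in³.

S_x ≈ 5.266 in³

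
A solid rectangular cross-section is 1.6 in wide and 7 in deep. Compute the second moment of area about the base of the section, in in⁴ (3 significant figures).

I_base ≈ 183 in⁴

The section: 1.6 × 7, A = 11.2 in², y = 3.5 in, Ī = 45.733 in⁴.
Transfer it to the bottom edge using Ī + A·d² with d = y − 0:
  the section: d = 3.5 in → contributes +182.93 in⁴
Total I = 182.93 in⁴.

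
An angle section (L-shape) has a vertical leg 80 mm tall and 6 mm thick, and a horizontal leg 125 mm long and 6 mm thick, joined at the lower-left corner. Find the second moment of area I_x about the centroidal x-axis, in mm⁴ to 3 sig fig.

Split into non-overlapping primitives; take the origin at the lower-left of the bounding box.
Vertical leg: 6 × 80, A = 480 mm², y = 40 mm, Ī = 256 000 mm⁴.
Horizontal leg (remainder): 119 × 6, A = 714 mm², y = 3 mm, Ī = 2 142 mm⁴.
Centroid: ȳ = ΣA·y / ΣA = 17.874 mm.
Transfer each piece to the centroidal x-axis using Ī + A·d² with d = y − 17.874:
  vertical leg: d = 22.126 mm → contributes +490 981 mm⁴
  horizontal leg (remainder): d = -14.874 mm → contributes +160 112 mm⁴
Total I = 651 093 mm⁴.

I_x ≈ 6.51 × 10⁵ mm⁴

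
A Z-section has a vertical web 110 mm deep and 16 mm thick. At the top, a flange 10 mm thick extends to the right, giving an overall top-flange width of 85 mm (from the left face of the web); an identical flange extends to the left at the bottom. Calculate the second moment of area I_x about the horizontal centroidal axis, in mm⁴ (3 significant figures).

Decompose the section into non-overlapping parts with the origin at the bottom-left of its bounding rectangle.
Web: 16 × 110, A = 1 760 mm², y = 55 mm, Ī = 1 774 667 mm⁴.
Top flange (beyond web): 69 × 10, A = 690 mm², y = 105 mm, Ī = 5 750 mm⁴.
Bottom flange (beyond web): 69 × 10, A = 690 mm², y = 5 mm, Ī = 5 750 mm⁴.
Centroid: ȳ = ΣA·y / ΣA = 55 mm.
Transfer each piece to the horizontal centroidal axis using Ī + A·d² with d = y − 55:
  web: d = 0 mm → contributes +1 774 667 mm⁴
  top flange (beyond web): d = 50 mm → contributes +1 730 750 mm⁴
  bottom flange (beyond web): d = -50 mm → contributes +1 730 750 mm⁴
Total I = 5 236 167 mm⁴.

I_x ≈ 5.24 × 10⁶ mm⁴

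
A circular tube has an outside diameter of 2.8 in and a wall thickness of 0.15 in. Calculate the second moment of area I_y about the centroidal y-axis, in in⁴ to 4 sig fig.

Treat the section as a set of non-overlapping primitives; coordinates are from the bounding-box lower-left.
Outer circle: ⌀2.8, A = 6.15752 in², x = 1.4 in, Ī = 3.01719 in⁴.
Bore (subtracted): ⌀2.5, A = 4.90874 in², x = 1.4 in, Ī = 1.91748 in⁴.
By symmetry the centroid is at mid-width, x̄ = 1.4 in.
All pieces are centred on the centroidal y-axis, so I = ΣĪ (holes subtracted) = 1.09971 in⁴.

I_y ≈ 1.100 in⁴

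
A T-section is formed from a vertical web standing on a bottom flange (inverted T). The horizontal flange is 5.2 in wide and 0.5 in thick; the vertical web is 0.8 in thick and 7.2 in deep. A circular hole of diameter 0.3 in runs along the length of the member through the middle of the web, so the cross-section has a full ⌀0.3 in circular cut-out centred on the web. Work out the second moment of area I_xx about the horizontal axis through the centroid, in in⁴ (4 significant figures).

I_xx ≈ 51.39 in⁴

Break the section into simple shapes (no overlaps), measuring from the bottom-left corner of the bounding box.
Flange: 5.2 × 0.5, A = 2.6 in², y = 0.25 in, Ī = 0.0541667 in⁴.
Web: 0.8 × 7.2, A = 5.76 in², y = 4.1 in, Ī = 24.8832 in⁴.
Hole (subtracted): ⌀0.3, A = 0.0706858 in², y = 4.1 in, Ī = 0.000397608 in⁴.
Centroid: ȳ = ΣA·y / ΣA = 2.89242 in.
Transfer each piece to the horizontal axis through the centroid using Ī + A·d² with d = y − 2.89242:
  flange: d = -2.64242 in → contributes +18.2084 in⁴
  web: d = 1.20758 in → contributes +33.2827 in⁴
  hole: d = 1.20758 in → contributes −0.103475 in⁴
Total I = 51.3876 in⁴.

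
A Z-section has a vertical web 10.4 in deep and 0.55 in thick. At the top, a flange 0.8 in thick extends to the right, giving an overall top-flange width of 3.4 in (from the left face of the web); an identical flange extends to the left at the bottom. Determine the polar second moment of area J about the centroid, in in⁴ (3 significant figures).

Break the section into simple shapes (no overlaps), measuring from the bottom-left corner of the bounding box.
Web: 0.55 × 10.4, A = 5.72 in², y = 5.2 in, Ī = 51.556 in⁴.
Top flange (beyond web): 2.85 × 0.8, A = 2.28 in², y = 10 in, Ī = 0.1216 in⁴.
Bottom flange (beyond web): 2.85 × 0.8, A = 2.28 in², y = 0.4 in, Ī = 0.1216 in⁴.
Centroid: ȳ = ΣA·y / ΣA = 5.2 in.
Transfer each piece to the centroidal x-axis using Ī + A·d² with d = y − 5.2:
  web: d = 0 in → contributes +51.556 in⁴
  top flange (beyond web): d = 4.8 in → contributes +52.653 in⁴
  bottom flange (beyond web): d = -4.8 in → contributes +52.653 in⁴
Total I = 156.86 in⁴.
For the y-axis: x̄ = 3.125 in.
Repeating about the centroidal y-axis gives I_y = 16.409 in⁴.
Polar second moment: J = I_x + I_y = 173.27 in⁴.

J ≈ 173 in⁴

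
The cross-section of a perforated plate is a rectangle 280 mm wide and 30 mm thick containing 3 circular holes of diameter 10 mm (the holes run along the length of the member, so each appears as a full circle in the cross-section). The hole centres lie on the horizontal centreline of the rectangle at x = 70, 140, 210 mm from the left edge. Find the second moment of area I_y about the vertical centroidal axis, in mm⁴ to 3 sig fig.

Decompose the section into non-overlapping parts with the origin at the bottom-left of its bounding rectangle.
Plate: 280 × 30, A = 8 400 mm², x = 140 mm, Ī = 54 880 000 mm⁴.
Hole 1 (subtracted): ⌀10, A = 78.54 mm², x = 70 mm, Ī = 490.87 mm⁴.
Hole 2 (subtracted): ⌀10, A = 78.54 mm², x = 140 mm, Ī = 490.87 mm⁴.
Hole 3 (subtracted): ⌀10, A = 78.54 mm², x = 210 mm, Ī = 490.87 mm⁴.
By symmetry the centroid is at mid-width, x̄ = 140 mm.
Transfer each piece to the vertical centroidal axis using Ī + A·d² with d = x − 140:
  plate: d = 0 mm → contributes +54 880 000 mm⁴
  hole 1: d = -70 mm → contributes −385 336 mm⁴
  hole 2: d = 0 mm → contributes −490.87 mm⁴
  hole 3: d = 70 mm → contributes −385 336 mm⁴
Total I = 54 108 837 mm⁴.

I_y ≈ 5.41 × 10⁷ mm⁴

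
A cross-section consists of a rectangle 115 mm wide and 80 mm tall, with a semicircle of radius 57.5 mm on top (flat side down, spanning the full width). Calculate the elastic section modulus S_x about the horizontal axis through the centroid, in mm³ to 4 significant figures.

Decompose the section into non-overlapping parts with the origin at the bottom-left of its bounding rectangle.
Rectangular body: 115 × 80, A = 9 200 mm², y = 40 mm, Ī = 4 906 667 mm⁴.
Semicircular cap: semicircle r = 57.5, A = 5193.45 mm², y = 104.404 mm, Ī = 1 199 785 mm⁴.
Centroid: ȳ = ΣA·y / ΣA = 63.2382 mm.
Transfer each piece to the horizontal axis through the centroid using Ī + A·d² with d = y − 63.2382:
  rectangular body: d = -23.2382 mm → contributes +9 874 784 mm⁴
  semicircular cap: d = 41.1656 mm → contributes +10 000 625 mm⁴
Total I = 19 875 409 mm⁴.
Extreme fibre distance c = 74.2618 mm; S = I/c = 267 640 mm³.

S_x ≈ 2.676 × 10⁵ mm³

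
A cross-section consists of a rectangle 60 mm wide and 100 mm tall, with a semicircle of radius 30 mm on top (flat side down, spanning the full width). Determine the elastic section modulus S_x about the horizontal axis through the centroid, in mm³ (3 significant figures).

S_x ≈ 1.41 × 10⁵ mm³

Decompose the section into non-overlapping parts with the origin at the bottom-left of its bounding rectangle.
Rectangular body: 60 × 100, A = 6 000 mm², y = 50 mm, Ī = 5 000 000 mm⁴.
Semicircular cap: semicircle r = 30, A = 1413.7 mm², y = 112.73 mm, Ī = 88 903 mm⁴.
Centroid: ȳ = ΣA·y / ΣA = 61.962 mm.
Transfer each piece to the horizontal axis through the centroid using Ī + A·d² with d = y − 61.962:
  rectangular body: d = -11.962 mm → contributes +5 858 594 mm⁴
  semicircular cap: d = 50.77 mm → contributes +3 732 889 mm⁴
Total I = 9 591 483 mm⁴.
Extreme fibre distance c = 68.038 mm; S = I/c = 140 973 mm³.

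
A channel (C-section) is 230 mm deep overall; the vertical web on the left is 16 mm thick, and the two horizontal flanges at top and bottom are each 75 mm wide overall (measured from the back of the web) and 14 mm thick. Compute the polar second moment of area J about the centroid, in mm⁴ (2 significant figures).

J ≈ 3.8 × 10⁷ mm⁴

Split into non-overlapping primitives; take the origin at the lower-left of the bounding box.
Web: 16 × 230, A = 3 680 mm², y = 115 mm, Ī = 16 222 667 mm⁴.
Top flange (beyond web): 59 × 14, A = 826 mm², y = 223 mm, Ī = 13 491 mm⁴.
Bottom flange (beyond web): 59 × 14, A = 826 mm², y = 7 mm, Ī = 13 491 mm⁴.
By symmetry the centroid is at mid-height, ȳ = 115 mm.
Transfer each piece to the centroidal x-axis using Ī + A·d² with d = y − 115:
  web: d = 0 mm → contributes +16 222 667 mm⁴
  top flange (beyond web): d = 108 mm → contributes +9 647 955 mm⁴
  bottom flange (beyond web): d = -108 mm → contributes +9 647 955 mm⁴
Total I = 35 518 577 mm⁴.
For the y-axis: x̄ = 19.62 mm.
Repeating about the centroidal y-axis gives I_y = 2 161 081 mm⁴.
Polar second moment: J = I_x + I_y = 37 679 659 mm⁴.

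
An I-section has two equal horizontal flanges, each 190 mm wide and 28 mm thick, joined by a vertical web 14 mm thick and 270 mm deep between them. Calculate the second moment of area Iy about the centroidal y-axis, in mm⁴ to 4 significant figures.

Iy ≈ 3.207 × 10⁷ mm⁴

Decompose the section into non-overlapping parts with the origin at the bottom-left of its bounding rectangle.
Bottom flange: 190 × 28, A = 5 320 mm², x = 95 mm, Ī = 16 004 333 mm⁴.
Web: 14 × 270, A = 3 780 mm², x = 95 mm, Ī = 61 740 mm⁴.
Top flange: 190 × 28, A = 5 320 mm², x = 95 mm, Ī = 16 004 333 mm⁴.
By symmetry the centroid is at mid-width, x̄ = 95 mm.
All pieces are centred on the centroidal y-axis, so I = ΣĪ = 32 070 407 mm⁴.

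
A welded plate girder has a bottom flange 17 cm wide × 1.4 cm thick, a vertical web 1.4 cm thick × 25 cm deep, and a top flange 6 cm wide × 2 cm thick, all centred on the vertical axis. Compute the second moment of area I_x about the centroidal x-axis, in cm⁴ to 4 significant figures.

Treat the section as a set of non-overlapping primitives; coordinates are from the bounding-box lower-left.
Bottom plate: 17 × 1.4, A = 23.8 cm², y = 0.7 cm, Ī = 3.88733 cm⁴.
Web plate: 1.4 × 25, A = 35 cm², y = 13.9 cm, Ī = 1822.92 cm⁴.
Top plate: 6 × 2, A = 12 cm², y = 27.4 cm, Ī = 4 cm⁴.
Centroid: ȳ = ΣA·y / ΣA = 11.7508 cm.
Transfer each piece to the centroidal x-axis using Ī + A·d² with d = y − 11.7508:
  bottom plate: d = -11.0508 cm → contributes +2910.37 cm⁴
  web plate: d = 2.14915 cm → contributes +1984.58 cm⁴
  top plate: d = 15.6492 cm → contributes +2942.75 cm⁴
Total I = 7837.7 cm⁴.

I_x ≈ 7838 cm⁴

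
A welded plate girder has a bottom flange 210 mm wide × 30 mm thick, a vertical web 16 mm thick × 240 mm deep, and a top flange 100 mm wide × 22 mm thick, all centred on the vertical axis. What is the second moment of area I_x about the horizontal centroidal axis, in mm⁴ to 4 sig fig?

Break the section into simple shapes (no overlaps), measuring from the bottom-left corner of the bounding box.
Bottom plate: 210 × 30, A = 6 300 mm², y = 15 mm, Ī = 472 500 mm⁴.
Web plate: 16 × 240, A = 3 840 mm², y = 150 mm, Ī = 18 432 000 mm⁴.
Top plate: 100 × 22, A = 2 200 mm², y = 281 mm, Ī = 88733.3 mm⁴.
Centroid: ȳ = ΣA·y / ΣA = 104.433 mm.
Transfer each piece to the horizontal centroidal axis using Ī + A·d² with d = y − 104.433:
  bottom plate: d = -89.4327 mm → contributes +50 861 253 mm⁴
  web plate: d = 45.5673 mm → contributes +26 405 281 mm⁴
  top plate: d = 176.567 mm → contributes +68 675 928 mm⁴
Total I = 145 942 463 mm⁴.

I_x ≈ 1.459 × 10⁸ mm⁴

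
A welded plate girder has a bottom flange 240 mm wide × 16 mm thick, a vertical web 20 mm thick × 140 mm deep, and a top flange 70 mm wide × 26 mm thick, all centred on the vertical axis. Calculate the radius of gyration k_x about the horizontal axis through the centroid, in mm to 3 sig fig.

Break the section into simple shapes (no overlaps), measuring from the bottom-left corner of the bounding box.
Bottom plate: 240 × 16, A = 3 840 mm², y = 8 mm, Ī = 81 920 mm⁴.
Web plate: 20 × 140, A = 2 800 mm², y = 86 mm, Ī = 4 573 333 mm⁴.
Top plate: 70 × 26, A = 1 820 mm², y = 169 mm, Ī = 102 527 mm⁴.
Centroid: ȳ = ΣA·y / ΣA = 68.452 mm.
Transfer each piece to the horizontal axis through the centroid using Ī + A·d² with d = y − 68.452:
  bottom plate: d = -60.452 mm → contributes +14 114 771 mm⁴
  web plate: d = 17.548 mm → contributes +5 435 589 mm⁴
  top plate: d = 100.55 mm → contributes +18 502 715 mm⁴
Total I = 38 053 075 mm⁴.
Radius of gyration: k = √(I/A) = √(38 053 075 / 8 460) = 67.067 mm.

k_x ≈ 67.1 mm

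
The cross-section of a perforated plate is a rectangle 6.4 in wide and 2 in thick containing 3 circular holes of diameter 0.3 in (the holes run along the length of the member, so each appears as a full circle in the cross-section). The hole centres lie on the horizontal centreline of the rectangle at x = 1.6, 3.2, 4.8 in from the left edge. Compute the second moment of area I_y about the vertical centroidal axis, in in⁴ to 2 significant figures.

Split into non-overlapping primitives; take the origin at the lower-left of the bounding box.
Plate: 6.4 × 2, A = 12.8 in², x = 3.2 in, Ī = 43.69 in⁴.
Hole 1 (subtracted): ⌀0.3, A = 0.07069 in², x = 1.6 in, Ī = 0.0003976 in⁴.
Hole 2 (subtracted): ⌀0.3, A = 0.07069 in², x = 3.2 in, Ī = 0.0003976 in⁴.
Hole 3 (subtracted): ⌀0.3, A = 0.07069 in², x = 4.8 in, Ī = 0.0003976 in⁴.
By symmetry the centroid is at mid-width, x̄ = 3.2 in.
Transfer each piece to the vertical centroidal axis using Ī + A·d² with d = x − 3.2:
  plate: d = 0 in → contributes +43.69 in⁴
  hole 1: d = -1.6 in → contributes −0.1814 in⁴
  hole 2: d = 0 in → contributes −0.0003976 in⁴
  hole 3: d = 1.6 in → contributes −0.1814 in⁴
Total I = 43.33 in⁴.

I_y ≈ 43 in⁴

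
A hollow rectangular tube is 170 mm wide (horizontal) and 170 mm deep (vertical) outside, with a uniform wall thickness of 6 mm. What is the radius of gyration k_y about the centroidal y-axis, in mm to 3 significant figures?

k_y ≈ 67.0 mm

Split into non-overlapping primitives; take the origin at the lower-left of the bounding box.
Outer rectangle: 170 × 170, A = 28 900 mm², x = 85 mm, Ī = 69 600 833 mm⁴.
Inner void (subtracted): 158 × 158, A = 24 964 mm², x = 85 mm, Ī = 51 933 441 mm⁴.
By symmetry the centroid is at mid-width, x̄ = 85 mm.
All pieces are centred on the centroidal y-axis, so I = ΣĪ (holes subtracted) = 17 667 392 mm⁴.
Radius of gyration: k = √(I/A) = √(17 667 392 / 3 936) = 66.998 mm.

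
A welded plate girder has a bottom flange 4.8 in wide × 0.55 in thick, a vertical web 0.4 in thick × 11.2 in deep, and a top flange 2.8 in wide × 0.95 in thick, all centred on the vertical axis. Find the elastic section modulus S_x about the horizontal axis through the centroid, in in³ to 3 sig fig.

S_x ≈ 36.5 in³

Split into non-overlapping primitives; take the origin at the lower-left of the bounding box.
Bottom plate: 4.8 × 0.55, A = 2.64 in², y = 0.275 in, Ī = 0.06655 in⁴.
Web plate: 0.4 × 11.2, A = 4.48 in², y = 6.15 in, Ī = 46.831 in⁴.
Top plate: 2.8 × 0.95, A = 2.66 in², y = 12.225 in, Ī = 0.20005 in⁴.
Centroid: ȳ = ΣA·y / ΣA = 6.2164 in.
Transfer each piece to the horizontal axis through the centroid using Ī + A·d² with d = y − 6.2164:
  bottom plate: d = -5.9414 in → contributes +93.26 in⁴
  web plate: d = -0.066411 in → contributes +46.851 in⁴
  top plate: d = 6.0086 in → contributes +96.234 in⁴
Total I = 236.34 in⁴.
Extreme fibre distance c = 6.4836 in; S = I/c = 36.453 in³.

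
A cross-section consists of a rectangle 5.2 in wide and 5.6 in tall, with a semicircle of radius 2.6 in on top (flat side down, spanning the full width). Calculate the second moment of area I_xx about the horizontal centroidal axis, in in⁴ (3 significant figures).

Treat the section as a set of non-overlapping primitives; coordinates are from the bounding-box lower-left.
Rectangular body: 5.2 × 5.6, A = 29.12 in², y = 2.8 in, Ī = 76.1 in⁴.
Semicircular cap: semicircle r = 2.6, A = 10.619 in², y = 6.7035 in, Ī = 5.0156 in⁴.
Centroid: ȳ = ΣA·y / ΣA = 3.8431 in.
Transfer each piece to the horizontal centroidal axis using Ī + A·d² with d = y − 3.8431:
  rectangular body: d = -1.0431 in → contributes +107.78 in⁴
  semicircular cap: d = 2.8604 in → contributes +91.897 in⁴
Total I = 199.68 in⁴.

I_xx ≈ 200 in⁴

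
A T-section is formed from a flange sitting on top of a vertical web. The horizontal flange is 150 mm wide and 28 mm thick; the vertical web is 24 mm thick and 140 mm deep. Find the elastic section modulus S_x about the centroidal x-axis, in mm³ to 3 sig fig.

Decompose the section into non-overlapping parts with the origin at the bottom-left of its bounding rectangle.
Flange: 150 × 28, A = 4 200 mm², y = 154 mm, Ī = 274 400 mm⁴.
Web: 24 × 140, A = 3 360 mm², y = 70 mm, Ī = 5 488 000 mm⁴.
Centroid: ȳ = ΣA·y / ΣA = 116.67 mm.
Transfer each piece to the centroidal x-axis using Ī + A·d² with d = y − 116.67:
  flange: d = 37.333 mm → contributes +6 128 267 mm⁴
  web: d = -46.667 mm → contributes +12 805 333 mm⁴
Total I = 18 933 600 mm⁴.
Extreme fibre distance c = 116.67 mm; S = I/c = 162 288 mm³.

S_x ≈ 1.62 × 10⁵ mm³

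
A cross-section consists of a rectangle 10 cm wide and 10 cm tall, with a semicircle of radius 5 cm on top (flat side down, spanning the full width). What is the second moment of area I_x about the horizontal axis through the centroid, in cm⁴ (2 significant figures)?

I_x ≈ 2300 cm⁴

Break the section into simple shapes (no overlaps), measuring from the bottom-left corner of the bounding box.
Rectangular body: 10 × 10, A = 100 cm², y = 5 cm, Ī = 833.3 cm⁴.
Semicircular cap: semicircle r = 5, A = 39.27 cm², y = 12.12 cm, Ī = 68.6 cm⁴.
Centroid: ȳ = ΣA·y / ΣA = 7.008 cm.
Transfer each piece to the horizontal axis through the centroid using Ī + A·d² with d = y − 7.008:
  rectangular body: d = -2.008 cm → contributes +1 237 cm⁴
  semicircular cap: d = 5.114 cm → contributes +1 096 cm⁴
Total I = 2 332 cm⁴.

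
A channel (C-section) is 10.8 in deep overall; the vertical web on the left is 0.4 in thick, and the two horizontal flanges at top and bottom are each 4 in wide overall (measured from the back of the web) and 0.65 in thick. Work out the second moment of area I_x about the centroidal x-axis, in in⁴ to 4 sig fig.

I_x ≈ 162.7 in⁴

Split into non-overlapping primitives; take the origin at the lower-left of the bounding box.
Web: 0.4 × 10.8, A = 4.32 in², y = 5.4 in, Ī = 41.9904 in⁴.
Top flange (beyond web): 3.6 × 0.65, A = 2.34 in², y = 10.475 in, Ī = 0.0823875 in⁴.
Bottom flange (beyond web): 3.6 × 0.65, A = 2.34 in², y = 0.325 in, Ī = 0.0823875 in⁴.
By symmetry the centroid is at mid-height, ȳ = 5.4 in.
Transfer each piece to the centroidal x-axis using Ī + A·d² with d = y − 5.4:
  web: d = 0 in → contributes +41.9904 in⁴
  top flange (beyond web): d = 5.075 in → contributes +60.3506 in⁴
  bottom flange (beyond web): d = -5.075 in → contributes +60.3506 in⁴
Total I = 162.692 in⁴.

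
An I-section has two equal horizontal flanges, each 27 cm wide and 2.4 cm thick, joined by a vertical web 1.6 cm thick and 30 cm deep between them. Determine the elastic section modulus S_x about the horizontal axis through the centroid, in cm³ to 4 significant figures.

Break the section into simple shapes (no overlaps), measuring from the bottom-left corner of the bounding box.
Bottom flange: 27 × 2.4, A = 64.8 cm², y = 1.2 cm, Ī = 31.104 cm⁴.
Web: 1.6 × 30, A = 48 cm², y = 17.4 cm, Ī = 3 600 cm⁴.
Top flange: 27 × 2.4, A = 64.8 cm², y = 33.6 cm, Ī = 31.104 cm⁴.
By symmetry the centroid is at mid-height, ȳ = 17.4 cm.
Transfer each piece to the horizontal axis through the centroid using Ī + A·d² with d = y − 17.4:
  bottom flange: d = -16.2 cm → contributes +17037.2 cm⁴
  web: d = 0 cm → contributes +3 600 cm⁴
  top flange: d = 16.2 cm → contributes +17037.2 cm⁴
Total I = 37674.4 cm⁴.
Extreme fibre distance c = 17.4 cm; S = I/c = 2165.2 cm³.

S_x ≈ 2165 cm³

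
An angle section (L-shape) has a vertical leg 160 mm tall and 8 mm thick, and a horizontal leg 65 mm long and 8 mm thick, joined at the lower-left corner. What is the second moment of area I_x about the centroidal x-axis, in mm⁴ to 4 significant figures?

Decompose the section into non-overlapping parts with the origin at the bottom-left of its bounding rectangle.
Vertical leg: 8 × 160, A = 1 280 mm², y = 80 mm, Ī = 2 730 667 mm⁴.
Horizontal leg (remainder): 57 × 8, A = 456 mm², y = 4 mm, Ī = 2 432 mm⁴.
Centroid: ȳ = ΣA·y / ΣA = 60.0369 mm.
Transfer each piece to the centroidal x-axis using Ī + A·d² with d = y − 60.0369:
  vertical leg: d = 19.9631 mm → contributes +3 240 781 mm⁴
  horizontal leg (remainder): d = -56.0369 mm → contributes +1 434 331 mm⁴
Total I = 4 675 112 mm⁴.

I_x ≈ 4.675 × 10⁶ mm⁴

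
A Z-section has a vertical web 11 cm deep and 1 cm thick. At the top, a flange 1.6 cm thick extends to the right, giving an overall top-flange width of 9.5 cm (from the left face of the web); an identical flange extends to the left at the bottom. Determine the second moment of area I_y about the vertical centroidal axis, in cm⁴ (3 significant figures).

Split into non-overlapping primitives; take the origin at the lower-left of the bounding box.
Web: 1 × 11, A = 11 cm², x = 9 cm, Ī = 0.91667 cm⁴.
Top flange (beyond web): 8.5 × 1.6, A = 13.6 cm², x = 13.75 cm, Ī = 81.883 cm⁴.
Bottom flange (beyond web): 8.5 × 1.6, A = 13.6 cm², x = 4.25 cm, Ī = 81.883 cm⁴.
Centroid: x̄ = ΣA·x / ΣA = 9 cm.
Transfer each piece to the vertical centroidal axis using Ī + A·d² with d = x − 9:
  web: d = 0 cm → contributes +0.91667 cm⁴
  top flange (beyond web): d = 4.75 cm → contributes +388.73 cm⁴
  bottom flange (beyond web): d = -4.75 cm → contributes +388.73 cm⁴
Total I = 778.38 cm⁴.

I_y ≈ 778 cm⁴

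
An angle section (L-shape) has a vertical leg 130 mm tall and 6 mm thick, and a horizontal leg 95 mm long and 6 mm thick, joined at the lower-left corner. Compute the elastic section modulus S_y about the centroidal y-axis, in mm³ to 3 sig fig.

Break the section into simple shapes (no overlaps), measuring from the bottom-left corner of the bounding box.
Vertical leg: 6 × 130, A = 780 mm², x = 3 mm, Ī = 2 340 mm⁴.
Horizontal leg (remainder): 89 × 6, A = 534 mm², x = 50.5 mm, Ī = 352 485 mm⁴.
Centroid: x̄ = ΣA·x / ΣA = 22.304 mm.
Transfer each piece to the centroidal y-axis using Ī + A·d² with d = x − 22.304:
  vertical leg: d = -19.304 mm → contributes +292 992 mm⁴
  horizontal leg (remainder): d = 28.196 mm → contributes +777 033 mm⁴
Total I = 1 070 025 mm⁴.
Extreme fibre distance c = 72.696 mm; S = I/c = 14 719 mm³.

S_y ≈ 1.47 × 10⁴ mm³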